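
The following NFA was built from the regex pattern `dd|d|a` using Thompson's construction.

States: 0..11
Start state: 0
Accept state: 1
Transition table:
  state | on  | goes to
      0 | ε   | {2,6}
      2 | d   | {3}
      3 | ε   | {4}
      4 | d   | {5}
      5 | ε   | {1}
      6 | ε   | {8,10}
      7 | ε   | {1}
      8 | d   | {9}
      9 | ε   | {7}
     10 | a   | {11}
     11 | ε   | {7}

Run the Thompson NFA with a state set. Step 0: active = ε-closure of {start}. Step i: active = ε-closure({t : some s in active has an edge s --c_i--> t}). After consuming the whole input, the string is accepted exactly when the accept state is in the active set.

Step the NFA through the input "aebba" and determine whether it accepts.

initial (ε-close {0}): {0,2,6,8,10}
'a' @ 1: {1,7,11}  ✓accept
'e' @ 2: {}  — state set empty
rest 'bba' ignored (set empty)
after full input: {}  (accept=1 not in)

Answer: REJECT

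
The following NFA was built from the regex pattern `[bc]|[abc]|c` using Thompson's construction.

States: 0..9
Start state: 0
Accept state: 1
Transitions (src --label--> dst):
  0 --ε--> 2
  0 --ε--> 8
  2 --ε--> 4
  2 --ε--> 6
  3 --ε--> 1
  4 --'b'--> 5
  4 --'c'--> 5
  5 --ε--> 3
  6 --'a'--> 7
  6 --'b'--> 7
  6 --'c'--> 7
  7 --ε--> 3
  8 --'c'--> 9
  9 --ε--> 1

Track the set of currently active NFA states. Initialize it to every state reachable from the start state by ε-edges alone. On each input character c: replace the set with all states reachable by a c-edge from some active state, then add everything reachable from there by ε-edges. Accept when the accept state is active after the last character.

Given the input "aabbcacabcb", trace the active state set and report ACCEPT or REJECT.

Answer: REJECT

Trace:
S₀ = ε-closure({0}) = {0,2,4,6,8}
'a' @ 1: {1,3,7}  [accepting]
'a' @ 2: {}  — no active states
rest 'bbcacabcb' ignored (set empty)
after full input: {}  (accept=1 not in)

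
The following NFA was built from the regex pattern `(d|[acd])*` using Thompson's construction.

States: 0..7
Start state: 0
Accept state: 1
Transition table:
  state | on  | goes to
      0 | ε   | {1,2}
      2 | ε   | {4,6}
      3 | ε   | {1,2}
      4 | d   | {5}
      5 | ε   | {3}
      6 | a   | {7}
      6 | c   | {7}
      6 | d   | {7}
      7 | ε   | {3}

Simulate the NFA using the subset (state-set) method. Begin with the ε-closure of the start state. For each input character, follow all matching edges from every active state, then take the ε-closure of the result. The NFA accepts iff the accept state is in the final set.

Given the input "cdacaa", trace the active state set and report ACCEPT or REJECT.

Answer: ACCEPT

Trace:
S₀ = ε-closure({0}) = {0,1,2,4,6}
'c' @ 1: {1,2,3,4,6,7}  (accept∈set)
'd' @ 2: {1,2,3,4,5,6,7}  (accept∈set)
'a' @ 3: {1,2,3,4,6,7}  (accept∈set)
'c' @ 4: {1,2,3,4,6,7}  (accept∈set)
'a' @ 5: {1,2,3,4,6,7}  (accept∈set)
'a' @ 6: {1,2,3,4,6,7}  (accept∈set)
after full input: {1,2,3,4,6,7}  (accept=1 in)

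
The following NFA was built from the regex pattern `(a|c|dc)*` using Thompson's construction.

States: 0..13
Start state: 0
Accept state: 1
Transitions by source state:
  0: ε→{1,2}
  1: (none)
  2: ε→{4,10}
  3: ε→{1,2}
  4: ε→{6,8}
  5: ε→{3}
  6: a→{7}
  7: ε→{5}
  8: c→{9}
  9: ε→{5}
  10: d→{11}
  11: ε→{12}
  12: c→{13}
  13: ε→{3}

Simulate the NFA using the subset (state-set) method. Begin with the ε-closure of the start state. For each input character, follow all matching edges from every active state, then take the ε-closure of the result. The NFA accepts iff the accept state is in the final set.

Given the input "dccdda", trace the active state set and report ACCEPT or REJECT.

start: ε-closure({0}) = {0,1,2,4,6,8,10}
'd' @ 1: {11,12}
'c' @ 2: {1,2,3,4,6,8,10,13}  ✓accept
'c' @ 3: {1,2,3,4,5,6,8,9,10}  ✓accept
'd' @ 4: {11,12}
'd' @ 5: {}  — state set empty
rest 'a' ignored (set empty)
after full input: {}  (accept=1 not in)

Answer: REJECT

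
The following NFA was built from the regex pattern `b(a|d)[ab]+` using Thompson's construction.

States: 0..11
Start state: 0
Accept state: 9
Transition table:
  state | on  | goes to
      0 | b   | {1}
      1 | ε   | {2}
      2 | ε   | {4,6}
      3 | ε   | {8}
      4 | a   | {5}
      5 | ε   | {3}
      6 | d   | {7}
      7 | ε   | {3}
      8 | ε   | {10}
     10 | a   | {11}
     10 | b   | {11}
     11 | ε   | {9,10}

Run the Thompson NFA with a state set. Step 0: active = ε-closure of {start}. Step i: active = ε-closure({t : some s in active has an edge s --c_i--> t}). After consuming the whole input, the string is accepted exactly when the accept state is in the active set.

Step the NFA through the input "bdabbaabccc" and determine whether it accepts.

initial (ε-close {0}): {0}
'b' @ 1: {1,2,4,6}
'd' @ 2: {3,7,8,10}
'a' @ 3: {9,10,11}  [accepting]
'b' @ 4: {9,10,11}  [accepting]
'b' @ 5: {9,10,11}  [accepting]
'a' @ 6: {9,10,11}  [accepting]
'a' @ 7: {9,10,11}  [accepting]
'b' @ 8: {9,10,11}  [accepting]
'c' @ 9: {}  — dead — no transitions
rest 'cc' ignored (set empty)
final: {}; accept 9 not in set

Answer: REJECT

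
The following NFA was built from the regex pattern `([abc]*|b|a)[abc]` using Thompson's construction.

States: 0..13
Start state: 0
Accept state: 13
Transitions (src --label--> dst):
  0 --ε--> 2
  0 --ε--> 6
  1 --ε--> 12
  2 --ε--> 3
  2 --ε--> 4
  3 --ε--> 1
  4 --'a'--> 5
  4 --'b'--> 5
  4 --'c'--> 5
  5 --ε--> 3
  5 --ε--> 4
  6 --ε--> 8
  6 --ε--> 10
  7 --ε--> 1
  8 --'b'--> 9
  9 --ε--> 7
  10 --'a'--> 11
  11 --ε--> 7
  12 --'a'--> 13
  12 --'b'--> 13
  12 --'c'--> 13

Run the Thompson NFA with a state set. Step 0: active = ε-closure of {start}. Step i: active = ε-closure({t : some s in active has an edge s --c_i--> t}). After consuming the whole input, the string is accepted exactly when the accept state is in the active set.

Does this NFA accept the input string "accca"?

Answer: ACCEPT

Trace:
initial (ε-close {0}): {0,1,2,3,4,6,8,10,12}
'a' @ 1: {1,3,4,5,7,11,12,13}  [accepting]
'c' @ 2: {1,3,4,5,12,13}  [accepting]
'c' @ 3: {1,3,4,5,12,13}  [accepting]
'c' @ 4: {1,3,4,5,12,13}  [accepting]
'a' @ 5: {1,3,4,5,12,13}  [accepting]
after full input: {1,3,4,5,12,13}  (accept=13 in)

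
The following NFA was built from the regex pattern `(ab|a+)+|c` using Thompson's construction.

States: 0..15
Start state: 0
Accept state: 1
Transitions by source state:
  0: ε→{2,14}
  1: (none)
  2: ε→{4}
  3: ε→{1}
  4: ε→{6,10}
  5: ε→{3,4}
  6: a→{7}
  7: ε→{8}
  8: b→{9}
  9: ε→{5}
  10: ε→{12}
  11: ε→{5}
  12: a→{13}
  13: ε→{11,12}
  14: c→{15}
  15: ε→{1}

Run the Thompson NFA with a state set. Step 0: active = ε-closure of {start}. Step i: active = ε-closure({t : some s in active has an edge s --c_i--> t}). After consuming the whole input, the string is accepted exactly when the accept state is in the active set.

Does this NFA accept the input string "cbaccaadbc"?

initial (ε-close {0}): {0,2,4,6,10,12,14}
'c' @ 1: {1,15}  ✓accept
'b' @ 2: {}  — dead — no transitions
rest 'accaadbc' ignored (set empty)
after full input: {}  (accept=1 not in)

Answer: REJECT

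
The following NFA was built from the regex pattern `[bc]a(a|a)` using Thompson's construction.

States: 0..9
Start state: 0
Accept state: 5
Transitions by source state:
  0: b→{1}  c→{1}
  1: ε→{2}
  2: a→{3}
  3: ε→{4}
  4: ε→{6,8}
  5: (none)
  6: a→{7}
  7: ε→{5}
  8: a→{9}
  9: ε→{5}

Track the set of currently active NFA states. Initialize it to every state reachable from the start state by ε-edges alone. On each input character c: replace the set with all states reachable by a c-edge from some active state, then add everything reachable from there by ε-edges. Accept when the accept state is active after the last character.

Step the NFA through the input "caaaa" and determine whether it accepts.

Answer: REJECT

Steps:
start: ε-closure({0}) = {0}
'c' @ 1: {1,2}
'a' @ 2: {3,4,6,8}
'a' @ 3: {5,7,9}  (accept∈set)
'a' @ 4: {}  — state set empty
rest 'a' ignored (set empty)
end set {} — state 5 not in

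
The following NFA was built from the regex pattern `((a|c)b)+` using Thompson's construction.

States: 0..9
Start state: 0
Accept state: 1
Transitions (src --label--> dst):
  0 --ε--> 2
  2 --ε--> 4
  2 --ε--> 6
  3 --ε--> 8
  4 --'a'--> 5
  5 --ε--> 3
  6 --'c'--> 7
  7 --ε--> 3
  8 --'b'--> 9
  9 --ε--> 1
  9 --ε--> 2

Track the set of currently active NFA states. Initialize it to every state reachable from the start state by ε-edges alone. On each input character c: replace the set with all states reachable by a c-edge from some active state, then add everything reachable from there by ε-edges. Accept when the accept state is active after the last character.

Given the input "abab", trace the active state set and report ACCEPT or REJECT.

initial (ε-close {0}): {0,2,4,6}
'a' @ 1: {3,5,8}
'b' @ 2: {1,2,4,6,9}  [accepting]
'a' @ 3: {3,5,8}
'b' @ 4: {1,2,4,6,9}  [accepting]
after full input: {1,2,4,6,9}  (accept=1 in)

Answer: ACCEPT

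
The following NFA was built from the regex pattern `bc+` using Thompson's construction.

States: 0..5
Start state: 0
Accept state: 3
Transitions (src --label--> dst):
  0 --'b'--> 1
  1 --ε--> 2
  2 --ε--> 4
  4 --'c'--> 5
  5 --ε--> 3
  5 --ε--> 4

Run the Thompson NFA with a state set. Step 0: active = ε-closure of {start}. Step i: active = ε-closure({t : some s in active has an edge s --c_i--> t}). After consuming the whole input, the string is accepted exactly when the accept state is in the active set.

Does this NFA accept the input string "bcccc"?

Answer: ACCEPT

Trace:
initial (ε-close {0}): {0}
'b' @ 1: {1,2,4}
'c' @ 2: {3,4,5}  (accept∈set)
'c' @ 3: {3,4,5}  (accept∈set)
'c' @ 4: {3,4,5}  (accept∈set)
'c' @ 5: {3,4,5}  (accept∈set)
end set {3,4,5} — state 3 in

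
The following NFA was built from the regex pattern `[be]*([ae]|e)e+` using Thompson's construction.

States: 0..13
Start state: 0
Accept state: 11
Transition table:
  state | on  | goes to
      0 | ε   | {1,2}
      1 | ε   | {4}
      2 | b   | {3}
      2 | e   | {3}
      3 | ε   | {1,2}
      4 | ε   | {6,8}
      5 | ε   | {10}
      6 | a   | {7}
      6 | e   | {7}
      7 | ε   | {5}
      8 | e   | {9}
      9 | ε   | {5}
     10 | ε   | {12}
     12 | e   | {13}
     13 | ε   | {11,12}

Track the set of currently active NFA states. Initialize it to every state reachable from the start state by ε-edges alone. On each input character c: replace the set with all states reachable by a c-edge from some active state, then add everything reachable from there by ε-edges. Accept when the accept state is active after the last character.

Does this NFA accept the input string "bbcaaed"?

start: ε-closure({0}) = {0,1,2,4,6,8}
'b' @ 1: {1,2,3,4,6,8}
'b' @ 2: {1,2,3,4,6,8}
'c' @ 3: {}  — dead — no transitions
rest 'aaed' ignored (set empty)
after full input: {}  (accept=11 not in)

Answer: REJECT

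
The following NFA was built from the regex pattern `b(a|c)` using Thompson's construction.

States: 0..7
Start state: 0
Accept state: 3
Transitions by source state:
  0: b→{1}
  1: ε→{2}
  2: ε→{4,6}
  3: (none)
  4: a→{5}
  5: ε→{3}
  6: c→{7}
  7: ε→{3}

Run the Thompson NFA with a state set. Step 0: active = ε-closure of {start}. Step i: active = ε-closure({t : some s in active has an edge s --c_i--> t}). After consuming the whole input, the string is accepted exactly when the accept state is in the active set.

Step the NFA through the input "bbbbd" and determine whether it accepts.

initial (ε-close {0}): {0}
'b' @ 1: {1,2,4,6}
'b' @ 2: {}  — dead — no transitions
rest 'bbd' ignored (set empty)
final: {}; accept 3 not in set

Answer: REJECT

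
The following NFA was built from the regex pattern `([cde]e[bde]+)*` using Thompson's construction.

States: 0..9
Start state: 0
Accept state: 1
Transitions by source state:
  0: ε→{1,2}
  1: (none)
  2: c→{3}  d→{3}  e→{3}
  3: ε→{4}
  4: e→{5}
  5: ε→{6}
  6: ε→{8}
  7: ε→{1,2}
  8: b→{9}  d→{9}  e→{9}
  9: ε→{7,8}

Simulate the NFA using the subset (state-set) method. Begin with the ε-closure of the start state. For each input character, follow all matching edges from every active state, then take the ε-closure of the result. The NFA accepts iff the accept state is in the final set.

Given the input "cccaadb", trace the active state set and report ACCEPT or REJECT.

start: ε-closure({0}) = {0,1,2}
'c' @ 1: {3,4}
'c' @ 2: {}  — no active states
rest 'caadb' ignored (set empty)
after full input: {}  (accept=1 not in)

Answer: REJECT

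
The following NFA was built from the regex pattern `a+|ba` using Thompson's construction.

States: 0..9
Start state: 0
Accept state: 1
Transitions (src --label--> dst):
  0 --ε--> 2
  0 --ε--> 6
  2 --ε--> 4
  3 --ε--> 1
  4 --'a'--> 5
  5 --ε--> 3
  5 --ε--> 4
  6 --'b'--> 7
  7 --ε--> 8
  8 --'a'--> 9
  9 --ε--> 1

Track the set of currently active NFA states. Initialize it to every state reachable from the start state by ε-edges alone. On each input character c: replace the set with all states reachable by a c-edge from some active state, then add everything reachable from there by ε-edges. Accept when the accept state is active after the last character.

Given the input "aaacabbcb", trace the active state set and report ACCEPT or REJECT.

Answer: REJECT

Steps:
initial (ε-close {0}): {0,2,4,6}
'a' @ 1: {1,3,4,5}  [accepting]
'a' @ 2: {1,3,4,5}  [accepting]
'a' @ 3: {1,3,4,5}  [accepting]
'c' @ 4: {}  — state set empty
rest 'abbcb' ignored (set empty)
final: {}; accept 1 not in set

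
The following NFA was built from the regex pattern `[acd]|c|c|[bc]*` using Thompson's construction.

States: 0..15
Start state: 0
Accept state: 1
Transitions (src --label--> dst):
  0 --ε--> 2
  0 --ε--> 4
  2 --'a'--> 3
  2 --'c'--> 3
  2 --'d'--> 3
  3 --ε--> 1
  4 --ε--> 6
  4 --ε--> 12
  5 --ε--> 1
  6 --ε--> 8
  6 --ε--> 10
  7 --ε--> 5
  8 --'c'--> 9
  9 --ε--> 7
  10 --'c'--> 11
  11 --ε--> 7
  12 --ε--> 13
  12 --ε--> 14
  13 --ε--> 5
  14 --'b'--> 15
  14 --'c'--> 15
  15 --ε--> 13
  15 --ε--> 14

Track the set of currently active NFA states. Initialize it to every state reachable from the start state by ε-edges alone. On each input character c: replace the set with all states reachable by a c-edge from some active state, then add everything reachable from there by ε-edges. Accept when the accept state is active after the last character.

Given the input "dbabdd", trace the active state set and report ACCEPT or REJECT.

Answer: REJECT

Derivation:
start: ε-closure({0}) = {0,1,2,4,5,6,8,10,12,13,14}
'd' @ 1: {1,3}  (accept∈set)
'b' @ 2: {}  — state set empty
rest 'abdd' ignored (set empty)
after full input: {}  (accept=1 not in)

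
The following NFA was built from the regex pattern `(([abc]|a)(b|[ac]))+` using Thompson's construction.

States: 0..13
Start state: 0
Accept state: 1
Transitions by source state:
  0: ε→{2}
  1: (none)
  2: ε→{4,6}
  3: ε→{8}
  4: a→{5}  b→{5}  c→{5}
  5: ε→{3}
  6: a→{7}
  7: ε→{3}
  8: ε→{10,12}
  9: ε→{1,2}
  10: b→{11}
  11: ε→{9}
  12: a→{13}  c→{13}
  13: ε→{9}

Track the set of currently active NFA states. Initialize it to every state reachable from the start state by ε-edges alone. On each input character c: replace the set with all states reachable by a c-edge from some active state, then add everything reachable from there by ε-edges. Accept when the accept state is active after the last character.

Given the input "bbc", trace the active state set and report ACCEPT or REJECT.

S₀ = ε-closure({0}) = {0,2,4,6}
'b' @ 1: {3,5,8,10,12}
'b' @ 2: {1,2,4,6,9,11}  [accepting]
'c' @ 3: {3,5,8,10,12}
final: {3,5,8,10,12}; accept 1 not in set

Answer: REJECT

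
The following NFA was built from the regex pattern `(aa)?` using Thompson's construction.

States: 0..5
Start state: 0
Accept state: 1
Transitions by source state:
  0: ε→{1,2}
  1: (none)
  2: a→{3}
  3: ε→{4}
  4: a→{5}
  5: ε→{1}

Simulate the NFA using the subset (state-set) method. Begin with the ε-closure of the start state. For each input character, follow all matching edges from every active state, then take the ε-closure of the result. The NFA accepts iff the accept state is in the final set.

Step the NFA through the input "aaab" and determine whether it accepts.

initial (ε-close {0}): {0,1,2}
'a' @ 1: {3,4}
'a' @ 2: {1,5}  (accept∈set)
'a' @ 3: {}  — no active states
rest 'b' ignored (set empty)
final: {}; accept 1 not in set

Answer: REJECT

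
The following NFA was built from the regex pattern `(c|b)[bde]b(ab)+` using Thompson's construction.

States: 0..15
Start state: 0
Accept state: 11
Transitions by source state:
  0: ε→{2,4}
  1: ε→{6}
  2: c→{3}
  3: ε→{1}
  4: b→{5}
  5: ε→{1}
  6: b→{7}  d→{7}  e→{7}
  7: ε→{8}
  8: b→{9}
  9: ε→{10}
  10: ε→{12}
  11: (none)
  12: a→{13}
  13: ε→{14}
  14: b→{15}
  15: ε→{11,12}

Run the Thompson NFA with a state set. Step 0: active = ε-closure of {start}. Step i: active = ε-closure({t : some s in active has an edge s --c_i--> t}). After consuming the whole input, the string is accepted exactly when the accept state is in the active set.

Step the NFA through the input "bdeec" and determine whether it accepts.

Answer: REJECT

Steps:
S₀ = ε-closure({0}) = {0,2,4}
'b' @ 1: {1,5,6}
'd' @ 2: {7,8}
'e' @ 3: {}  — no active states
rest 'ec' ignored (set empty)
final: {}; accept 11 not in set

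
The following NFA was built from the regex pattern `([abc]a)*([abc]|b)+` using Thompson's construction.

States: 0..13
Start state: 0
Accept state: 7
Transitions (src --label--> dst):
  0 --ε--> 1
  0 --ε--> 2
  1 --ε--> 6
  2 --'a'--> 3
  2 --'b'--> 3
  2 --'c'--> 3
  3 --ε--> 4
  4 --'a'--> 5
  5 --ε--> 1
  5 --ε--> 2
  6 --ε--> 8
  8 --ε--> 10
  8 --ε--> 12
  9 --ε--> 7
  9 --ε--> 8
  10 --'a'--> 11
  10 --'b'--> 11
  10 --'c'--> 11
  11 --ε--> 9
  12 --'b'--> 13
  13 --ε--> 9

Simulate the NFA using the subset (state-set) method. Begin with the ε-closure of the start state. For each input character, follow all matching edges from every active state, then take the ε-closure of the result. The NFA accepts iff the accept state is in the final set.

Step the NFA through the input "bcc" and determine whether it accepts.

initial (ε-close {0}): {0,1,2,6,8,10,12}
'b' @ 1: {3,4,7,8,9,10,11,12,13}  [accepting]
'c' @ 2: {7,8,9,10,11,12}  [accepting]
'c' @ 3: {7,8,9,10,11,12}  [accepting]
after full input: {7,8,9,10,11,12}  (accept=7 in)

Answer: ACCEPT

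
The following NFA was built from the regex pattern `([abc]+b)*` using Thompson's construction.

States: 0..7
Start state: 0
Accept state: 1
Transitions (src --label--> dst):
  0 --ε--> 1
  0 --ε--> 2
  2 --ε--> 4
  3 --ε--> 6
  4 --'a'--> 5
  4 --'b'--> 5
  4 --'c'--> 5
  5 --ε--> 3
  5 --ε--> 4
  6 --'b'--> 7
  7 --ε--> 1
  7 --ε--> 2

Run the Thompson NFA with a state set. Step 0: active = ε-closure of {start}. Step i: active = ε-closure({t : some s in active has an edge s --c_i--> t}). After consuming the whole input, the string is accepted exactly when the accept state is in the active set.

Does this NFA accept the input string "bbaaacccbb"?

initial (ε-close {0}): {0,1,2,4}
'b' @ 1: {3,4,5,6}
'b' @ 2: {1,2,3,4,5,6,7}  (accept∈set)
'a' @ 3: {3,4,5,6}
'a' @ 4: {3,4,5,6}
'a' @ 5: {3,4,5,6}
'c' @ 6: {3,4,5,6}
'c' @ 7: {3,4,5,6}
'c' @ 8: {3,4,5,6}
'b' @ 9: {1,2,3,4,5,6,7}  (accept∈set)
'b' @ 10: {1,2,3,4,5,6,7}  (accept∈set)
end set {1,2,3,4,5,6,7} — state 1 in

Answer: ACCEPT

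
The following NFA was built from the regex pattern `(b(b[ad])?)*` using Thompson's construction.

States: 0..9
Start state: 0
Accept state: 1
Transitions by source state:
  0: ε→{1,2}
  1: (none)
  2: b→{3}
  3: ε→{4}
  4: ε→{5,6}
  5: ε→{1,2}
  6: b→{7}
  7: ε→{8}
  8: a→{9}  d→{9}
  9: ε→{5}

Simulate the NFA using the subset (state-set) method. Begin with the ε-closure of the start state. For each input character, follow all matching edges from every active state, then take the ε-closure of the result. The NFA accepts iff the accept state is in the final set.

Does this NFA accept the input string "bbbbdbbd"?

initial (ε-close {0}): {0,1,2}
'b' @ 1: {1,2,3,4,5,6}  (accept∈set)
'b' @ 2: {1,2,3,4,5,6,7,8}  (accept∈set)
'b' @ 3: {1,2,3,4,5,6,7,8}  (accept∈set)
'b' @ 4: {1,2,3,4,5,6,7,8}  (accept∈set)
'd' @ 5: {1,2,5,9}  (accept∈set)
'b' @ 6: {1,2,3,4,5,6}  (accept∈set)
'b' @ 7: {1,2,3,4,5,6,7,8}  (accept∈set)
'd' @ 8: {1,2,5,9}  (accept∈set)
final: {1,2,5,9}; accept 1 in set

Answer: ACCEPT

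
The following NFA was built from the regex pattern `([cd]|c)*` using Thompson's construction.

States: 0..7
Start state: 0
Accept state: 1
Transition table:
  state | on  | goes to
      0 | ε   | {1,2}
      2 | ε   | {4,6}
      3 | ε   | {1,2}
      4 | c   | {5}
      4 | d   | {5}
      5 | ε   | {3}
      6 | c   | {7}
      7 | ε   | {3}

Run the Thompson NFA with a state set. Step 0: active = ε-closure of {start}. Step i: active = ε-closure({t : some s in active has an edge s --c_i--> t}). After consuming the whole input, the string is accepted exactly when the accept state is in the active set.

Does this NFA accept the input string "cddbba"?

initial (ε-close {0}): {0,1,2,4,6}
'c' @ 1: {1,2,3,4,5,6,7}  [accepting]
'd' @ 2: {1,2,3,4,5,6}  [accepting]
'd' @ 3: {1,2,3,4,5,6}  [accepting]
'b' @ 4: {}  — dead — no transitions
rest 'ba' ignored (set empty)
end set {} — state 1 not in

Answer: REJECT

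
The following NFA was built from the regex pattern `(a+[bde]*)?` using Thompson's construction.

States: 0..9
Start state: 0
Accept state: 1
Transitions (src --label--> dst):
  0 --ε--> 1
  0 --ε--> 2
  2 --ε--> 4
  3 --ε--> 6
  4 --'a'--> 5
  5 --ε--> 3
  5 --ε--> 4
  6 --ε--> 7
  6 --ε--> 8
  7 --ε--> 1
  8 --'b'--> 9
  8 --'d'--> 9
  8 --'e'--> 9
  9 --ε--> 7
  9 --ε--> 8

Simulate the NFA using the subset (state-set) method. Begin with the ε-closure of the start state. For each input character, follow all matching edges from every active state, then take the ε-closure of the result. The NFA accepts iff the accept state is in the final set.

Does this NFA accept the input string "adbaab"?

start: ε-closure({0}) = {0,1,2,4}
'a' @ 1: {1,3,4,5,6,7,8}  [accepting]
'd' @ 2: {1,7,8,9}  [accepting]
'b' @ 3: {1,7,8,9}  [accepting]
'a' @ 4: {}  — no active states
rest 'ab' ignored (set empty)
end set {} — state 1 not in

Answer: REJECT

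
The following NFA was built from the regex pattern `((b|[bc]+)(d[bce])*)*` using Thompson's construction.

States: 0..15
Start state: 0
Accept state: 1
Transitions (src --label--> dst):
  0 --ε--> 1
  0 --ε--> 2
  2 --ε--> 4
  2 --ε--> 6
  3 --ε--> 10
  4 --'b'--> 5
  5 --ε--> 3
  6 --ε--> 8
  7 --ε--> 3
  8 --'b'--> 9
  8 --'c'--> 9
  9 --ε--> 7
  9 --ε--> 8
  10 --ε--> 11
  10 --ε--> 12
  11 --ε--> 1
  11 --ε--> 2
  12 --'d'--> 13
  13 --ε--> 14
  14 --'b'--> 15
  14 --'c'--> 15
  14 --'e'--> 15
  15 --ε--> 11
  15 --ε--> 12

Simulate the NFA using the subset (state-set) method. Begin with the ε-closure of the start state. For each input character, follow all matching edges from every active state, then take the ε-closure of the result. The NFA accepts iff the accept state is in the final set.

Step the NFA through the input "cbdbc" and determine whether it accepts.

initial (ε-close {0}): {0,1,2,4,6,8}
'c' @ 1: {1,2,3,4,6,7,8,9,10,11,12}  ✓accept
'b' @ 2: {1,2,3,4,5,6,7,8,9,10,11,12}  ✓accept
'd' @ 3: {13,14}
'b' @ 4: {1,2,4,6,8,11,12,15}  ✓accept
'c' @ 5: {1,2,3,4,6,7,8,9,10,11,12}  ✓accept
after full input: {1,2,3,4,6,7,8,9,10,11,12}  (accept=1 in)

Answer: ACCEPT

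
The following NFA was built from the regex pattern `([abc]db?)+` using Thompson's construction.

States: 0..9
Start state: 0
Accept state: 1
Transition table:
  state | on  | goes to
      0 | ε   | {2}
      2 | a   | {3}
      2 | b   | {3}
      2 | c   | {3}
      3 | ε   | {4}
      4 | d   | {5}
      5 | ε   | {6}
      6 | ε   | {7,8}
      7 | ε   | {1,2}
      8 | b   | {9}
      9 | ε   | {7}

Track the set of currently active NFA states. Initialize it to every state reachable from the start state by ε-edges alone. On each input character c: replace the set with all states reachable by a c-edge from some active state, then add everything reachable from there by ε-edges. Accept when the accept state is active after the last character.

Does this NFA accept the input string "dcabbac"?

initial (ε-close {0}): {0,2}
'd' @ 1: {}  — dead — no transitions
rest 'cabbac' ignored (set empty)
end set {} — state 1 not in

Answer: REJECT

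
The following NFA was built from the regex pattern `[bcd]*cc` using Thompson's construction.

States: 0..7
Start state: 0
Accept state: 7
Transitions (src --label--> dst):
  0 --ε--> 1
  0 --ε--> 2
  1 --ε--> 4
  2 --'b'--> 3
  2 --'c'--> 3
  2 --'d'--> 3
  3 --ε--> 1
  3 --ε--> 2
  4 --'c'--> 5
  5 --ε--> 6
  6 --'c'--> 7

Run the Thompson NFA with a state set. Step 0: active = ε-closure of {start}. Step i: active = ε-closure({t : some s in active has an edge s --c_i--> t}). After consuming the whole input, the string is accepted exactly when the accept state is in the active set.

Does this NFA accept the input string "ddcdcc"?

Answer: ACCEPT

Steps:
initial (ε-close {0}): {0,1,2,4}
'd' @ 1: {1,2,3,4}
'd' @ 2: {1,2,3,4}
'c' @ 3: {1,2,3,4,5,6}
'd' @ 4: {1,2,3,4}
'c' @ 5: {1,2,3,4,5,6}
'c' @ 6: {1,2,3,4,5,6,7}  [accepting]
end set {1,2,3,4,5,6,7} — state 7 in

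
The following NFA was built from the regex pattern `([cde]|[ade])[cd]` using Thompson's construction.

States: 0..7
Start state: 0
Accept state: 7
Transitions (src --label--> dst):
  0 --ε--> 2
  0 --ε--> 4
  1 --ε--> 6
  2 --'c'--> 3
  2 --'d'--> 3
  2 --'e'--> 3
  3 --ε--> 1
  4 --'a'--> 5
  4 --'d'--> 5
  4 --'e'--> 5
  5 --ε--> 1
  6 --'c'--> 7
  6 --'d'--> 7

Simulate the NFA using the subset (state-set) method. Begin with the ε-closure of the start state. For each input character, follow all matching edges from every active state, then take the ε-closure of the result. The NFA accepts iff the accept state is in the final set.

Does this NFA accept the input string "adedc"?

start: ε-closure({0}) = {0,2,4}
'a' @ 1: {1,5,6}
'd' @ 2: {7}  ✓accept
'e' @ 3: {}  — dead — no transitions
rest 'dc' ignored (set empty)
after full input: {}  (accept=7 not in)

Answer: REJECT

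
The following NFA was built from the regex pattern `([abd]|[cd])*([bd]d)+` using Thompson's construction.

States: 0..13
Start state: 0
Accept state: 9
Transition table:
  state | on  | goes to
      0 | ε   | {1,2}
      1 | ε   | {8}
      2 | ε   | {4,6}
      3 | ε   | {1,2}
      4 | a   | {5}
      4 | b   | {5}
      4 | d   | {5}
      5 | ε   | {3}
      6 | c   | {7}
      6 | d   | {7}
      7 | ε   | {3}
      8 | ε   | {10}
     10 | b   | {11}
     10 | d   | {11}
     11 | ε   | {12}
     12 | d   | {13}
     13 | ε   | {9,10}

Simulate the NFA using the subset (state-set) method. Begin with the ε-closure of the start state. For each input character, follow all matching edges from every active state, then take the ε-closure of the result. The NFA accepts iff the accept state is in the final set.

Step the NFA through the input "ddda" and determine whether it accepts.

S₀ = ε-closure({0}) = {0,1,2,4,6,8,10}
'd' @ 1: {1,2,3,4,5,6,7,8,10,11,12}
'd' @ 2: {1,2,3,4,5,6,7,8,9,10,11,12,13}  ✓accept
'd' @ 3: {1,2,3,4,5,6,7,8,9,10,11,12,13}  ✓accept
'a' @ 4: {1,2,3,4,5,6,8,10}
end set {1,2,3,4,5,6,8,10} — state 9 not in

Answer: REJECT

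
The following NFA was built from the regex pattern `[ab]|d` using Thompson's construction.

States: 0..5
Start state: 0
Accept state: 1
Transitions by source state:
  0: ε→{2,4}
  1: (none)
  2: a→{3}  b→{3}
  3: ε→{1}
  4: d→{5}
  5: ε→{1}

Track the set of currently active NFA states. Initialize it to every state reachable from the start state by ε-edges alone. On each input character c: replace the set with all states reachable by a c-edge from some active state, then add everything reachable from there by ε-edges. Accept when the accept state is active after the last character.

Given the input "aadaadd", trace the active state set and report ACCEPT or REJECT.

Answer: REJECT

Derivation:
S₀ = ε-closure({0}) = {0,2,4}
'a' @ 1: {1,3}  [accepting]
'a' @ 2: {}  — dead — no transitions
rest 'daadd' ignored (set empty)
after full input: {}  (accept=1 not in)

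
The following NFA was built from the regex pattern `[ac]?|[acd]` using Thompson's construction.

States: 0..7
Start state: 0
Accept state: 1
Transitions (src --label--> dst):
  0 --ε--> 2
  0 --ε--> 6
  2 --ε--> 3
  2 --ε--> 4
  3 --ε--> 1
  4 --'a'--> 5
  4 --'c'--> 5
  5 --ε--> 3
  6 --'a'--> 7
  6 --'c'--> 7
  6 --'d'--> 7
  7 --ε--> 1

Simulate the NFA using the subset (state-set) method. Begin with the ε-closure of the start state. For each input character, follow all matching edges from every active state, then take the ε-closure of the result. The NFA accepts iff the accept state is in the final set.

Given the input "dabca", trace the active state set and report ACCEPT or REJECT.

start: ε-closure({0}) = {0,1,2,3,4,6}
'd' @ 1: {1,7}  (accept∈set)
'a' @ 2: {}  — no active states
rest 'bca' ignored (set empty)
after full input: {}  (accept=1 not in)

Answer: REJECT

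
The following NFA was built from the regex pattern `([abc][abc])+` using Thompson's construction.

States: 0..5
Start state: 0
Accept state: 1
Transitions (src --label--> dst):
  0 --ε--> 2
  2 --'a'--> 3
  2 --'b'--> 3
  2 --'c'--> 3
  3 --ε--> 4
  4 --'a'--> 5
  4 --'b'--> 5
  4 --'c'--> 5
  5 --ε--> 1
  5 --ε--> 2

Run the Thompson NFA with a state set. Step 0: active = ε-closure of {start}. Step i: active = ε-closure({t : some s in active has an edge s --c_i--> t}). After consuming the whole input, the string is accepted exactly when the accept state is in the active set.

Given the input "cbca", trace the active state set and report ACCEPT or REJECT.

Answer: ACCEPT

Steps:
S₀ = ε-closure({0}) = {0,2}
'c' @ 1: {3,4}
'b' @ 2: {1,2,5}  [accepting]
'c' @ 3: {3,4}
'a' @ 4: {1,2,5}  [accepting]
end set {1,2,5} — state 1 in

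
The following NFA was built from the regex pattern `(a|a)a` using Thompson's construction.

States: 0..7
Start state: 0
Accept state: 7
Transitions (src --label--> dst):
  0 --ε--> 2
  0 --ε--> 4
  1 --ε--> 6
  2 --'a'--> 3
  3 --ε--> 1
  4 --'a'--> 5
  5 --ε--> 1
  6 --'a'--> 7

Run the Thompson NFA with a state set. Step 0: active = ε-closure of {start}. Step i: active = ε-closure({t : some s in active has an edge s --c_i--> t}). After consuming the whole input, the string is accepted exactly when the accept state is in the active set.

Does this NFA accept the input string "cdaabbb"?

initial (ε-close {0}): {0,2,4}
'c' @ 1: {}  — state set empty
rest 'daabbb' ignored (set empty)
final: {}; accept 7 not in set

Answer: REJECT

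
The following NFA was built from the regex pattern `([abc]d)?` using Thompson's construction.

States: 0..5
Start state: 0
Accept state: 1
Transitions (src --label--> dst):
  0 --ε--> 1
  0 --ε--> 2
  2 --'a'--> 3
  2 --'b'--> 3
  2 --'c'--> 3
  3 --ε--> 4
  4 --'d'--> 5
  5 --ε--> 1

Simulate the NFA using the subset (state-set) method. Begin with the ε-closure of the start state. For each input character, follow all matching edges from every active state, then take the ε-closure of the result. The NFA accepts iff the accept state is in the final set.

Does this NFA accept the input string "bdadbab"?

Answer: REJECT

Steps:
S₀ = ε-closure({0}) = {0,1,2}
'b' @ 1: {3,4}
'd' @ 2: {1,5}  ✓accept
'a' @ 3: {}  — state set empty
rest 'dbab' ignored (set empty)
end set {} — state 1 not in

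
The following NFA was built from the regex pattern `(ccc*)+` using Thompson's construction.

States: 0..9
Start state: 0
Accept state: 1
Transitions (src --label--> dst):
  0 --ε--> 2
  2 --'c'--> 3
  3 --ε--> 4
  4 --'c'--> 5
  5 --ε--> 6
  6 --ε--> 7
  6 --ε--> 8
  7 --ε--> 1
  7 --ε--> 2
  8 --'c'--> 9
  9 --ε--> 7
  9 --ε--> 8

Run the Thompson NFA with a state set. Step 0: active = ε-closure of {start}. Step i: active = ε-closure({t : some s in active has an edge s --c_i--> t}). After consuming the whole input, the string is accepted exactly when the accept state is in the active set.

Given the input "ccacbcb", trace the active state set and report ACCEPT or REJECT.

S₀ = ε-closure({0}) = {0,2}
'c' @ 1: {3,4}
'c' @ 2: {1,2,5,6,7,8}  [accepting]
'a' @ 3: {}  — no active states
rest 'cbcb' ignored (set empty)
after full input: {}  (accept=1 not in)

Answer: REJECT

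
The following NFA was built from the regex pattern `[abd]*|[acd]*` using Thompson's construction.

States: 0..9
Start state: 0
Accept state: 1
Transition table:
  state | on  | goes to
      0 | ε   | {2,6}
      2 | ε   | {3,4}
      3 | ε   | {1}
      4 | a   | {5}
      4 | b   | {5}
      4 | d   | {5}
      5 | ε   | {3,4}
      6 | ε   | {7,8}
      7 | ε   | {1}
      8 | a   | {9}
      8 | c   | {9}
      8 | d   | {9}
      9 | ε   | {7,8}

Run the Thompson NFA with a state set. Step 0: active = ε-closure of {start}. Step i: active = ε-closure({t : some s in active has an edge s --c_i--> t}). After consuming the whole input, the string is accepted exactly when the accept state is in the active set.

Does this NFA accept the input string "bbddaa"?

Answer: ACCEPT

Steps:
S₀ = ε-closure({0}) = {0,1,2,3,4,6,7,8}
'b' @ 1: {1,3,4,5}  [accepting]
'b' @ 2: {1,3,4,5}  [accepting]
'd' @ 3: {1,3,4,5}  [accepting]
'd' @ 4: {1,3,4,5}  [accepting]
'a' @ 5: {1,3,4,5}  [accepting]
'a' @ 6: {1,3,4,5}  [accepting]
final: {1,3,4,5}; accept 1 in set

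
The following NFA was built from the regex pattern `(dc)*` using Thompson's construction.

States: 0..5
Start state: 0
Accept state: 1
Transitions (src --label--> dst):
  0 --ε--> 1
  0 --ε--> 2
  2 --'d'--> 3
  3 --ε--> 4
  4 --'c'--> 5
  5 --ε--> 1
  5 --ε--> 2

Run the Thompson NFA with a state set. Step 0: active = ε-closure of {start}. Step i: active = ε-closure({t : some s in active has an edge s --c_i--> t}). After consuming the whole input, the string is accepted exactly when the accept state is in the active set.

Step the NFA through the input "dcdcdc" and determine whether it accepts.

Answer: ACCEPT

Trace:
S₀ = ε-closure({0}) = {0,1,2}
'd' @ 1: {3,4}
'c' @ 2: {1,2,5}  ✓accept
'd' @ 3: {3,4}
'c' @ 4: {1,2,5}  ✓accept
'd' @ 5: {3,4}
'c' @ 6: {1,2,5}  ✓accept
after full input: {1,2,5}  (accept=1 in)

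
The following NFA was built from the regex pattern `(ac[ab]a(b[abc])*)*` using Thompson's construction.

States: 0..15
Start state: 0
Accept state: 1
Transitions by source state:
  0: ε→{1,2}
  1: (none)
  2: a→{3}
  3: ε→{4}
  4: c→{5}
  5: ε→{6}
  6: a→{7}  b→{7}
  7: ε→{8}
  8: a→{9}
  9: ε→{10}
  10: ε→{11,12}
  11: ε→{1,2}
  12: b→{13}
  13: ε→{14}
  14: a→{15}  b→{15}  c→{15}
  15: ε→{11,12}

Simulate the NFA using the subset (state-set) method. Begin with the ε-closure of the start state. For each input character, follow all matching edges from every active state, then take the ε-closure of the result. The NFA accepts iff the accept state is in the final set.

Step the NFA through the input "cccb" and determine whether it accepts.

Answer: REJECT

Derivation:
start: ε-closure({0}) = {0,1,2}
'c' @ 1: {}  — state set empty
rest 'ccb' ignored (set empty)
after full input: {}  (accept=1 not in)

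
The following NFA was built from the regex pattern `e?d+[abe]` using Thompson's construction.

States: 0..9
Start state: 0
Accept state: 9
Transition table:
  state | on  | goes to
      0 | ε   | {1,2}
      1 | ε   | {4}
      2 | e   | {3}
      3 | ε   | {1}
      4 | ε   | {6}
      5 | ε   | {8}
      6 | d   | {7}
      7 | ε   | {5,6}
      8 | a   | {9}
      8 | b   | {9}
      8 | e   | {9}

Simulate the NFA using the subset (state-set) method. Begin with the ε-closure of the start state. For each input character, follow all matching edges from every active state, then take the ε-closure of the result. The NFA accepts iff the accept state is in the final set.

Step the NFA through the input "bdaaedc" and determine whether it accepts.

Answer: REJECT

Derivation:
initial (ε-close {0}): {0,1,2,4,6}
'b' @ 1: {}  — state set empty
rest 'daaedc' ignored (set empty)
end set {} — state 9 not in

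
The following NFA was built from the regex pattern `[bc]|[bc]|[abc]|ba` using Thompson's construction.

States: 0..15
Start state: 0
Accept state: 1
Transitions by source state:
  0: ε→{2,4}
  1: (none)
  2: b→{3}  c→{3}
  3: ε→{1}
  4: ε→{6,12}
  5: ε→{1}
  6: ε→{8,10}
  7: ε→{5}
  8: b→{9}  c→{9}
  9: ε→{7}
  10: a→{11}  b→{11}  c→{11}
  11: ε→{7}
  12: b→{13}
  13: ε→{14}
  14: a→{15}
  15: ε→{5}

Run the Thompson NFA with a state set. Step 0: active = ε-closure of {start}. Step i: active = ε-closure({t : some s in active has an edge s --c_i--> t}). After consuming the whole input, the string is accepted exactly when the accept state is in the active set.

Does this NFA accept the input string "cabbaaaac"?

S₀ = ε-closure({0}) = {0,2,4,6,8,10,12}
'c' @ 1: {1,3,5,7,9,11}  ✓accept
'a' @ 2: {}  — state set empty
rest 'bbaaaac' ignored (set empty)
after full input: {}  (accept=1 not in)

Answer: REJECT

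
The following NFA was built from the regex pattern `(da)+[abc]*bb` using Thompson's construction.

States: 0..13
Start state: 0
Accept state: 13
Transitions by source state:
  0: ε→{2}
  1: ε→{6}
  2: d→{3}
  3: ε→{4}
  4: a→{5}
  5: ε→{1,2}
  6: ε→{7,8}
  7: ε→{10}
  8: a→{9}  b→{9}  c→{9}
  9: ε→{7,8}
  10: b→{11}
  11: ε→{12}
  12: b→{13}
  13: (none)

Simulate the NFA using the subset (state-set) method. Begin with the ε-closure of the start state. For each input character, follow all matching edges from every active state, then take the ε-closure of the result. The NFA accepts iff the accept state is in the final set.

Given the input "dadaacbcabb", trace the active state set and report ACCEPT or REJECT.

Answer: ACCEPT

Derivation:
start: ε-closure({0}) = {0,2}
'd' @ 1: {3,4}
'a' @ 2: {1,2,5,6,7,8,10}
'd' @ 3: {3,4}
'a' @ 4: {1,2,5,6,7,8,10}
'a' @ 5: {7,8,9,10}
'c' @ 6: {7,8,9,10}
'b' @ 7: {7,8,9,10,11,12}
'c' @ 8: {7,8,9,10}
'a' @ 9: {7,8,9,10}
'b' @ 10: {7,8,9,10,11,12}
'b' @ 11: {7,8,9,10,11,12,13}  ✓accept
end set {7,8,9,10,11,12,13} — state 13 in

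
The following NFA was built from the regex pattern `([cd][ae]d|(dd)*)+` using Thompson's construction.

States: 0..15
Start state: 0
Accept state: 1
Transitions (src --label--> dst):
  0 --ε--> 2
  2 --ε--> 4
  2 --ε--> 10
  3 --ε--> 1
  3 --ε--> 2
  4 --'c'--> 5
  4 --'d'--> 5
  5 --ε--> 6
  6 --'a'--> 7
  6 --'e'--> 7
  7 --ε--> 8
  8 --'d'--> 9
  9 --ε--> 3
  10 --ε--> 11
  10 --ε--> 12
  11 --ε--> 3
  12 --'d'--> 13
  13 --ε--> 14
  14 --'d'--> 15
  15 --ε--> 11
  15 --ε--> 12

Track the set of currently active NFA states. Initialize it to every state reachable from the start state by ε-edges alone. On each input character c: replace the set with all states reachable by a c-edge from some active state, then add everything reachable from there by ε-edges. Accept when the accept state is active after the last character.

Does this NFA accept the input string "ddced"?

S₀ = ε-closure({0}) = {0,1,2,3,4,10,11,12}
'd' @ 1: {5,6,13,14}
'd' @ 2: {1,2,3,4,10,11,12,15}  [accepting]
'c' @ 3: {5,6}
'e' @ 4: {7,8}
'd' @ 5: {1,2,3,4,9,10,11,12}  [accepting]
end set {1,2,3,4,9,10,11,12} — state 1 in

Answer: ACCEPT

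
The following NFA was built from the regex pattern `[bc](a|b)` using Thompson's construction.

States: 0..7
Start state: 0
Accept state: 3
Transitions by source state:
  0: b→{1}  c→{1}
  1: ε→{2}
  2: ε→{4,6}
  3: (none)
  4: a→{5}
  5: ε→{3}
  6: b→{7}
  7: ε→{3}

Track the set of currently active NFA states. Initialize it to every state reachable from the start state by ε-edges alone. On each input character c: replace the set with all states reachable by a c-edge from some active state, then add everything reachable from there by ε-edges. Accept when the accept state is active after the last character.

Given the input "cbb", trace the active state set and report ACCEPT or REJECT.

Answer: REJECT

Steps:
start: ε-closure({0}) = {0}
'c' @ 1: {1,2,4,6}
'b' @ 2: {3,7}  [accepting]
'b' @ 3: {}  — state set empty
final: {}; accept 3 not in set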